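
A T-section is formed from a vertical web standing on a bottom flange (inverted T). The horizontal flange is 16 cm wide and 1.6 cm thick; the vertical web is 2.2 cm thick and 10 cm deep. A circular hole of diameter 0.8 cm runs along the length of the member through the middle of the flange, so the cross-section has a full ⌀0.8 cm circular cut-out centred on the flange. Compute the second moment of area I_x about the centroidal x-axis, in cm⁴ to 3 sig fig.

I_x ≈ 583 cm⁴

Split into non-overlapping primitives; take the origin at the lower-left of the bounding box.
Flange: 16 × 1.6, A = 25.6 cm², y = 0.8 cm, Ī = 5.4613 cm⁴.
Web: 2.2 × 10, A = 22 cm², y = 6.6 cm, Ī = 183.33 cm⁴.
Hole (subtracted): ⌀0.8, A = 0.50265 cm², y = 0.8 cm, Ī = 0.020106 cm⁴.
Centroid: ȳ = ΣA·y / ΣA = 3.5093 cm.
Transfer each piece to the centroidal x-axis using Ī + A·d² with d = y − 3.5093:
  flange: d = -2.7093 cm → contributes +193.37 cm⁴
  web: d = 3.0907 cm → contributes +393.49 cm⁴
  hole: d = -2.7093 cm → contributes −3.7097 cm⁴
Total I = 583.15 cm⁴.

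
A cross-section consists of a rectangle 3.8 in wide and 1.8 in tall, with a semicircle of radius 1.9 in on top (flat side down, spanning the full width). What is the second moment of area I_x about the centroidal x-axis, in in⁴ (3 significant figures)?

I_x ≈ 12.3 in⁴

Decompose the section into non-overlapping parts with the origin at the bottom-left of its bounding rectangle.
Rectangular body: 3.8 × 1.8, A = 6.84 in², y = 0.9 in, Ī = 1.8468 in⁴.
Semicircular cap: semicircle r = 1.9, A = 5.6706 in², y = 2.6064 in, Ī = 1.4304 in⁴.
Centroid: ȳ = ΣA·y / ΣA = 1.6734 in.
Transfer each piece to the centroidal x-axis using Ī + A·d² with d = y − 1.6734:
  rectangular body: d = -0.77344 in → contributes +5.9386 in⁴
  semicircular cap: d = 0.93294 in → contributes +6.366 in⁴
Total I = 12.305 in⁴.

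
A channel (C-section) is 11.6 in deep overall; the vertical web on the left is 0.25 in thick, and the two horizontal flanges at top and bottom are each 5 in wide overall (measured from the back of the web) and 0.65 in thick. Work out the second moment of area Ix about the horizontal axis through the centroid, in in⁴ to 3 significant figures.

Break the section into simple shapes (no overlaps), measuring from the bottom-left corner of the bounding box.
Web: 0.25 × 11.6, A = 2.9 in², y = 5.8 in, Ī = 32.519 in⁴.
Top flange (beyond web): 4.75 × 0.65, A = 3.0875 in², y = 11.275 in, Ī = 0.10871 in⁴.
Bottom flange (beyond web): 4.75 × 0.65, A = 3.0875 in², y = 0.325 in, Ī = 0.10871 in⁴.
By symmetry the centroid is at mid-height, ȳ = 5.8 in.
Transfer each piece to the horizontal axis through the centroid using Ī + A·d² with d = y − 5.8:
  web: d = 0 in → contributes +32.519 in⁴
  top flange (beyond web): d = 5.475 in → contributes +92.658 in⁴
  bottom flange (beyond web): d = -5.475 in → contributes +92.658 in⁴
Total I = 217.84 in⁴.

Ix ≈ 218 in⁴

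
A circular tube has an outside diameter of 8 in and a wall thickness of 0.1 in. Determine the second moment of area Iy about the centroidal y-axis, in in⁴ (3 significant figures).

Iy ≈ 19.4 in⁴

Split into non-overlapping primitives; take the origin at the lower-left of the bounding box.
Outer circle: ⌀8, A = 50.265 in², x = 4 in, Ī = 201.06 in⁴.
Bore (subtracted): ⌀7.8, A = 47.784 in², x = 4 in, Ī = 181.7 in⁴.
By symmetry the centroid is at mid-width, x̄ = 4 in.
All pieces are centred on the centroidal y-axis, so I = ΣĪ (holes subtracted) = 19.365 in⁴.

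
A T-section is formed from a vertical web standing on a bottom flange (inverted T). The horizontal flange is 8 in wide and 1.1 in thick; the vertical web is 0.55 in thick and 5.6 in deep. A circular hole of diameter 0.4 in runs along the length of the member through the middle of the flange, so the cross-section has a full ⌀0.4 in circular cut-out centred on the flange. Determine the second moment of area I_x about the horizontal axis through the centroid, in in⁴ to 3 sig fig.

I_x ≈ 34.4 in⁴

Treat the section as a set of non-overlapping primitives; coordinates are from the bounding-box lower-left.
Flange: 8 × 1.1, A = 8.8 in², y = 0.55 in, Ī = 0.88733 in⁴.
Web: 0.55 × 5.6, A = 3.08 in², y = 3.9 in, Ī = 8.0491 in⁴.
Hole (subtracted): ⌀0.4, A = 0.12566 in², y = 0.55 in, Ī = 0.0012566 in⁴.
Centroid: ȳ = ΣA·y / ΣA = 1.4278 in.
Transfer each piece to the horizontal axis through the centroid using Ī + A·d² with d = y − 1.4278:
  flange: d = -0.8778 in → contributes +7.6681 in⁴
  web: d = 2.4722 in → contributes +26.873 in⁴
  hole: d = -0.8778 in → contributes −0.098085 in⁴
Total I = 34.443 in⁴.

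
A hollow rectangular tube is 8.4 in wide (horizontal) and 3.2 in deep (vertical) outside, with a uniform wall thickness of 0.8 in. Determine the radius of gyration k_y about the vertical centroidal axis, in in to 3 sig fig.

k_y ≈ 2.69 in

Split into non-overlapping primitives; take the origin at the lower-left of the bounding box.
Outer rectangle: 8.4 × 3.2, A = 26.88 in², x = 4.2 in, Ī = 158.05 in⁴.
Inner void (subtracted): 6.8 × 1.6, A = 10.88 in², x = 4.2 in, Ī = 41.924 in⁴.
By symmetry the centroid is at mid-width, x̄ = 4.2 in.
All pieces are centred on the vertical centroidal axis, so I = ΣĪ (holes subtracted) = 116.13 in⁴.
Radius of gyration: k = √(I/A) = √(116.13 / 16) = 2.6941 in.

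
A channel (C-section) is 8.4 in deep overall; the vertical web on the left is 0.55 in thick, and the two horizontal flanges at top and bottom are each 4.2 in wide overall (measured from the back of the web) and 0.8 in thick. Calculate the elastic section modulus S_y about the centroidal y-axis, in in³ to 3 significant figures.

S_y ≈ 6.53 in³

Decompose the section into non-overlapping parts with the origin at the bottom-left of its bounding rectangle.
Web: 0.55 × 8.4, A = 4.62 in², x = 0.275 in, Ī = 0.11646 in⁴.
Top flange (beyond web): 3.65 × 0.8, A = 2.92 in², x = 2.375 in, Ī = 3.2418 in⁴.
Bottom flange (beyond web): 3.65 × 0.8, A = 2.92 in², x = 2.375 in, Ī = 3.2418 in⁴.
Centroid: x̄ = ΣA·x / ΣA = 1.4475 in.
Transfer each piece to the centroidal y-axis using Ī + A·d² with d = x − 1.4475:
  web: d = -1.1725 in → contributes +6.4675 in⁴
  top flange (beyond web): d = 0.92753 in → contributes +5.7539 in⁴
  bottom flange (beyond web): d = 0.92753 in → contributes +5.7539 in⁴
Total I = 17.975 in⁴.
Extreme fibre distance c = 2.7525 in; S = I/c = 6.5305 in³.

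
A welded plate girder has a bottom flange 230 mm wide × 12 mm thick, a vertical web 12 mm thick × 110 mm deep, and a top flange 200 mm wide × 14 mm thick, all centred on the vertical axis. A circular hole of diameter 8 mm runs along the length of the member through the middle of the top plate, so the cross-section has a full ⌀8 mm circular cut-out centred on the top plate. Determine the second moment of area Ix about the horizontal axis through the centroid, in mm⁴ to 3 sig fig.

Ix ≈ 2.22 × 10⁷ mm⁴

Decompose the section into non-overlapping parts with the origin at the bottom-left of its bounding rectangle.
Bottom plate: 230 × 12, A = 2 760 mm², y = 6 mm, Ī = 33 120 mm⁴.
Web plate: 12 × 110, A = 1 320 mm², y = 67 mm, Ī = 1 331 000 mm⁴.
Top plate: 200 × 14, A = 2 800 mm², y = 129 mm, Ī = 45 733 mm⁴.
Hole (subtracted): ⌀8, A = 50.265 mm², y = 129 mm, Ī = 201.06 mm⁴.
Centroid: ȳ = ΣA·y / ΣA = 67.311 mm.
Transfer each piece to the horizontal axis through the centroid using Ī + A·d² with d = y − 67.311:
  bottom plate: d = -61.311 mm → contributes +10 408 042 mm⁴
  web plate: d = -0.31093 mm → contributes +1 331 128 mm⁴
  top plate: d = 61.689 mm → contributes +10 701 251 mm⁴
  hole: d = 61.689 mm → contributes −191 488 mm⁴
Total I = 22 248 931 mm⁴.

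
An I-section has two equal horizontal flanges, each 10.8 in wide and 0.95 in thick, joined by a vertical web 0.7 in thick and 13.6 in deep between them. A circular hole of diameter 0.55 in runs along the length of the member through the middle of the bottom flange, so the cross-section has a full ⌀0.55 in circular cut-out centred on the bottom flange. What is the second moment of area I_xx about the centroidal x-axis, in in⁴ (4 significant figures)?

I_xx ≈ 1222 in⁴

Break the section into simple shapes (no overlaps), measuring from the bottom-left corner of the bounding box.
Bottom flange: 10.8 × 0.95, A = 10.26 in², y = 0.475 in, Ī = 0.771638 in⁴.
Web: 0.7 × 13.6, A = 9.52 in², y = 7.75 in, Ī = 146.735 in⁴.
Top flange: 10.8 × 0.95, A = 10.26 in², y = 15.025 in, Ī = 0.771638 in⁴.
Hole (subtracted): ⌀0.55, A = 0.237583 in², y = 0.475 in, Ī = 0.0044918 in⁴.
Centroid: ȳ = ΣA·y / ΣA = 7.808 in.
Transfer each piece to the centroidal x-axis using Ī + A·d² with d = y − 7.808:
  bottom flange: d = -7.333 in → contributes +552.481 in⁴
  web: d = -0.0579958 in → contributes +146.767 in⁴
  top flange: d = 7.217 in → contributes +535.165 in⁴
  hole: d = -7.333 in → contributes −12.78 in⁴
Total I = 1221.63 in⁴.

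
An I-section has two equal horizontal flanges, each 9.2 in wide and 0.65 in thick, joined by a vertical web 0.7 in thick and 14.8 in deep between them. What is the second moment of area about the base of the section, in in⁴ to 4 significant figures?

Treat the section as a set of non-overlapping primitives; coordinates are from the bounding-box lower-left.
Bottom flange: 9.2 × 0.65, A = 5.98 in², y = 0.325 in, Ī = 0.210546 in⁴.
Web: 0.7 × 14.8, A = 10.36 in², y = 8.05 in, Ī = 189.105 in⁴.
Top flange: 9.2 × 0.65, A = 5.98 in², y = 15.775 in, Ī = 0.210546 in⁴.
Transfer each piece to the base of the section using Ī + A·d² with d = y − 0:
  bottom flange: d = 0.325 in → contributes +0.842183 in⁴
  web: d = 8.05 in → contributes +860.458 in⁴
  top flange: d = 15.775 in → contributes +1488.34 in⁴
Total I = 2349.64 in⁴.

I_base ≈ 2350 in⁴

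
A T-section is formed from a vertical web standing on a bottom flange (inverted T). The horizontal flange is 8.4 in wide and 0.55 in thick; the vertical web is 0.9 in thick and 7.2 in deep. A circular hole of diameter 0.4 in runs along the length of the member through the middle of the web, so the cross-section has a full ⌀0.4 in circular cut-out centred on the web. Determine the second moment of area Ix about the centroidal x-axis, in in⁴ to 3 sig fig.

Ix ≈ 68.3 in⁴

Decompose the section into non-overlapping parts with the origin at the bottom-left of its bounding rectangle.
Flange: 8.4 × 0.55, A = 4.62 in², y = 0.275 in, Ī = 0.11646 in⁴.
Web: 0.9 × 7.2, A = 6.48 in², y = 4.15 in, Ī = 27.994 in⁴.
Hole (subtracted): ⌀0.4, A = 0.12566 in², y = 4.15 in, Ī = 0.0012566 in⁴.
Centroid: ȳ = ΣA·y / ΣA = 2.5187 in.
Transfer each piece to the centroidal x-axis using Ī + A·d² with d = y − 2.5187:
  flange: d = -2.2437 in → contributes +23.374 in⁴
  web: d = 1.6313 in → contributes +45.238 in⁴
  hole: d = 1.6313 in → contributes −0.33567 in⁴
Total I = 68.277 in⁴.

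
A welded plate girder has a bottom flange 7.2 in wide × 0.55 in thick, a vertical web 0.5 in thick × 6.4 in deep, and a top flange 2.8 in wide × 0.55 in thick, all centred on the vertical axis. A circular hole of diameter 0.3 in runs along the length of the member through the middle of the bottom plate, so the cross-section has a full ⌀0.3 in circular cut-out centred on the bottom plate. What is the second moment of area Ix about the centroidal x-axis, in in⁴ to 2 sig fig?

Ix ≈ 69 in⁴

Treat the section as a set of non-overlapping primitives; coordinates are from the bounding-box lower-left.
Bottom plate: 7.2 × 0.55, A = 3.96 in², y = 0.275 in, Ī = 0.09983 in⁴.
Web plate: 0.5 × 6.4, A = 3.2 in², y = 3.75 in, Ī = 10.92 in⁴.
Top plate: 2.8 × 0.55, A = 1.54 in², y = 7.225 in, Ī = 0.03882 in⁴.
Hole (subtracted): ⌀0.3, A = 0.07069 in², y = 0.275 in, Ī = 0.0003976 in⁴.
Centroid: ȳ = ΣA·y / ΣA = 2.804 in.
Transfer each piece to the centroidal x-axis using Ī + A·d² with d = y − 2.804:
  bottom plate: d = -2.529 in → contributes +25.43 in⁴
  web plate: d = 0.9461 in → contributes +13.79 in⁴
  top plate: d = 4.421 in → contributes +30.14 in⁴
  hole: d = -2.529 in → contributes −0.4525 in⁴
Total I = 68.9 in⁴.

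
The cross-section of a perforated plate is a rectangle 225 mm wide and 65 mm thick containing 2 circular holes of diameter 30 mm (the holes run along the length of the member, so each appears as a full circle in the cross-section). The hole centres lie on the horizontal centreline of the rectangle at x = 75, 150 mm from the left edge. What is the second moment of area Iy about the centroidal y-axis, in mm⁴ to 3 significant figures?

Iy ≈ 5.96 × 10⁷ mm⁴

Split into non-overlapping primitives; take the origin at the lower-left of the bounding box.
Plate: 225 × 65, A = 14 625 mm², x = 112.5 mm, Ī = 61 699 219 mm⁴.
Hole 1 (subtracted): ⌀30, A = 706.86 mm², x = 75 mm, Ī = 39 761 mm⁴.
Hole 2 (subtracted): ⌀30, A = 706.86 mm², x = 150 mm, Ī = 39 761 mm⁴.
By symmetry the centroid is at mid-width, x̄ = 112.5 mm.
Transfer each piece to the centroidal y-axis using Ī + A·d² with d = x − 112.5:
  plate: d = 0 mm → contributes +61 699 219 mm⁴
  hole 1: d = -37.5 mm → contributes −1 033 780 mm⁴
  hole 2: d = 37.5 mm → contributes −1 033 780 mm⁴
Total I = 59 631 658 mm⁴.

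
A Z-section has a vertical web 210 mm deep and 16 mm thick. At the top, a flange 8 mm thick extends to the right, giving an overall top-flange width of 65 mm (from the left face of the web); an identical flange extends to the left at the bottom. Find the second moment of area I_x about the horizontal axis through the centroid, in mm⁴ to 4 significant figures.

Treat the section as a set of non-overlapping primitives; coordinates are from the bounding-box lower-left.
Web: 16 × 210, A = 3 360 mm², y = 105 mm, Ī = 12 348 000 mm⁴.
Top flange (beyond web): 49 × 8, A = 392 mm², y = 206 mm, Ī = 2090.67 mm⁴.
Bottom flange (beyond web): 49 × 8, A = 392 mm², y = 4 mm, Ī = 2090.67 mm⁴.
Centroid: ȳ = ΣA·y / ΣA = 105 mm.
Transfer each piece to the horizontal axis through the centroid using Ī + A·d² with d = y − 105:
  web: d = 0 mm → contributes +12 348 000 mm⁴
  top flange (beyond web): d = 101 mm → contributes +4 000 883 mm⁴
  bottom flange (beyond web): d = -101 mm → contributes +4 000 883 mm⁴
Total I = 20 349 765 mm⁴.

I_x ≈ 2.035 × 10⁷ mm⁴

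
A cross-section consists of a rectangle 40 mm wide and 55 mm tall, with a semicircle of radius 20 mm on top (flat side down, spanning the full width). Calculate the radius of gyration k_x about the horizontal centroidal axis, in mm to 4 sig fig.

Split into non-overlapping primitives; take the origin at the lower-left of the bounding box.
Rectangular body: 40 × 55, A = 2 200 mm², y = 27.5 mm, Ī = 554 583 mm⁴.
Semicircular cap: semicircle r = 20, A = 628.319 mm², y = 63.4883 mm, Ī = 17561.1 mm⁴.
Centroid: ȳ = ΣA·y / ΣA = 35.4949 mm.
Transfer each piece to the horizontal centroidal axis using Ī + A·d² with d = y − 35.4949:
  rectangular body: d = -7.99489 mm → contributes +695 203 mm⁴
  semicircular cap: d = 27.9934 mm → contributes +509 930 mm⁴
Total I = 1 205 133 mm⁴.
Radius of gyration: k = √(I/A) = √(1 205 133 / 2828.32) = 20.6421 mm.

k_x ≈ 20.64 mm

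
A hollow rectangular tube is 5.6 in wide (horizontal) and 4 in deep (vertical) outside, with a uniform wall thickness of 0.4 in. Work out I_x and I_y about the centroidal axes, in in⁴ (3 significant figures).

I_x ≈ 16.8 in⁴, I_y ≈ 29.0 in⁴

Treat the section as a set of non-overlapping primitives; coordinates are from the bounding-box lower-left.
Outer rectangle: 5.6 × 4, A = 22.4 in², y = 2 in, Ī = 29.867 in⁴.
Inner void (subtracted): 4.8 × 3.2, A = 15.36 in², y = 2 in, Ī = 13.107 in⁴.
By symmetry the centroid is at mid-height, ȳ = 2 in.
All pieces are centred on the centroidal x-axis, so I = ΣĪ (holes subtracted) = 16.759 in⁴.
Repeating about the centroidal y-axis gives I_y = 29.047 in⁴.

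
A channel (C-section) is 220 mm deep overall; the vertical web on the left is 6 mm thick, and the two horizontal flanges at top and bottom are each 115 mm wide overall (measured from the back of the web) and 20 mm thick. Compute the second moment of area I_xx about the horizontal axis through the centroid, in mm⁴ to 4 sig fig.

I_xx ≈ 4.907 × 10⁷ mm⁴

Break the section into simple shapes (no overlaps), measuring from the bottom-left corner of the bounding box.
Web: 6 × 220, A = 1 320 mm², y = 110 mm, Ī = 5 324 000 mm⁴.
Top flange (beyond web): 109 × 20, A = 2 180 mm², y = 210 mm, Ī = 72666.7 mm⁴.
Bottom flange (beyond web): 109 × 20, A = 2 180 mm², y = 10 mm, Ī = 72666.7 mm⁴.
By symmetry the centroid is at mid-height, ȳ = 110 mm.
Transfer each piece to the horizontal axis through the centroid using Ī + A·d² with d = y − 110:
  web: d = 0 mm → contributes +5 324 000 mm⁴
  top flange (beyond web): d = 100 mm → contributes +21 872 667 mm⁴
  bottom flange (beyond web): d = -100 mm → contributes +21 872 667 mm⁴
Total I = 49 069 333 mm⁴.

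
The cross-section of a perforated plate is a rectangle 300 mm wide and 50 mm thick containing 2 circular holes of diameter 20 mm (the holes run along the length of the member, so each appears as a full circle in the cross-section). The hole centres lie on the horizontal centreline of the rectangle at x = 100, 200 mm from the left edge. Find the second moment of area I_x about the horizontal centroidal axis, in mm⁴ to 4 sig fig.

Decompose the section into non-overlapping parts with the origin at the bottom-left of its bounding rectangle.
Plate: 300 × 50, A = 15 000 mm², y = 25 mm, Ī = 3 125 000 mm⁴.
Hole 1 (subtracted): ⌀20, A = 314.159 mm², y = 25 mm, Ī = 7853.98 mm⁴.
Hole 2 (subtracted): ⌀20, A = 314.159 mm², y = 25 mm, Ī = 7853.98 mm⁴.
By symmetry the centroid is at mid-height, ȳ = 25 mm.
All pieces are centred on the horizontal centroidal axis, so I = ΣĪ (holes subtracted) = 3 109 292 mm⁴.

I_x ≈ 3.109 × 10⁶ mm⁴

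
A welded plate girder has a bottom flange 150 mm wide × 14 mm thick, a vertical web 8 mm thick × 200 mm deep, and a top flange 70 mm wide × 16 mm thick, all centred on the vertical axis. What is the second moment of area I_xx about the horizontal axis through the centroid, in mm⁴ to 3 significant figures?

I_xx ≈ 4.03 × 10⁷ mm⁴

Treat the section as a set of non-overlapping primitives; coordinates are from the bounding-box lower-left.
Bottom plate: 150 × 14, A = 2 100 mm², y = 7 mm, Ī = 34 300 mm⁴.
Web plate: 8 × 200, A = 1 600 mm², y = 114 mm, Ī = 5 333 333 mm⁴.
Top plate: 70 × 16, A = 1 120 mm², y = 222 mm, Ī = 23 893 mm⁴.
Centroid: ȳ = ΣA·y / ΣA = 92.477 mm.
Transfer each piece to the horizontal axis through the centroid using Ī + A·d² with d = y − 92.477:
  bottom plate: d = -85.477 mm → contributes +15 377 631 mm⁴
  web plate: d = 21.523 mm → contributes +6 074 504 mm⁴
  top plate: d = 129.52 mm → contributes +18 813 194 mm⁴
Total I = 40 265 329 mm⁴.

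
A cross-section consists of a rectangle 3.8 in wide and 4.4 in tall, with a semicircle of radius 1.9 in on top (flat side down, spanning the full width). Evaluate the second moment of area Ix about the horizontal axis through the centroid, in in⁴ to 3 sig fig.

Ix ≈ 66.7 in⁴

Treat the section as a set of non-overlapping primitives; coordinates are from the bounding-box lower-left.
Rectangular body: 3.8 × 4.4, A = 16.72 in², y = 2.2 in, Ī = 26.975 in⁴.
Semicircular cap: semicircle r = 1.9, A = 5.6706 in², y = 5.2064 in, Ī = 1.4304 in⁴.
Centroid: ȳ = ΣA·y / ΣA = 2.9614 in.
Transfer each piece to the horizontal axis through the centroid using Ī + A·d² with d = y − 2.9614:
  rectangular body: d = -0.76139 in → contributes +36.668 in⁴
  semicircular cap: d = 2.245 in → contributes +30.01 in⁴
Total I = 66.678 in⁴.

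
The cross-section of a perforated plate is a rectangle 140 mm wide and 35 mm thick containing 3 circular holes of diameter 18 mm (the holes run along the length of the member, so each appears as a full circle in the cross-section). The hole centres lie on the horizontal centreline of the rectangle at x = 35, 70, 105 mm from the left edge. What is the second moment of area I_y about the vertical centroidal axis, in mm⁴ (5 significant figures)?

I_y ≈ 7.3644 × 10⁶ mm⁴

Split into non-overlapping primitives; take the origin at the lower-left of the bounding box.
Plate: 140 × 35, A = 4 900 mm², x = 70 mm, Ī = 8 003 333 mm⁴.
Hole 1 (subtracted): ⌀18, A = 254.469 mm², x = 35 mm, Ī = 5152.997 mm⁴.
Hole 2 (subtracted): ⌀18, A = 254.469 mm², x = 70 mm, Ī = 5152.997 mm⁴.
Hole 3 (subtracted): ⌀18, A = 254.469 mm², x = 105 mm, Ī = 5152.997 mm⁴.
By symmetry the centroid is at mid-width, x̄ = 70 mm.
Transfer each piece to the vertical centroidal axis using Ī + A·d² with d = x − 70:
  plate: d = 0 mm → contributes +8 003 333 mm⁴
  hole 1: d = -35 mm → contributes −316877.5 mm⁴
  hole 2: d = 0 mm → contributes −5152.997 mm⁴
  hole 3: d = 35 mm → contributes −316877.5 mm⁴
Total I = 7 364 425 mm⁴.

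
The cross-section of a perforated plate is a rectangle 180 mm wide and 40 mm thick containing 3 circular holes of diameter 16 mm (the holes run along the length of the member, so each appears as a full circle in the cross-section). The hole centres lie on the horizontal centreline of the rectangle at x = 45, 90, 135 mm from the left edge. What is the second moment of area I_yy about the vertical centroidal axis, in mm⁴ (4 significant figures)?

I_yy ≈ 1.862 × 10⁷ mm⁴

Break the section into simple shapes (no overlaps), measuring from the bottom-left corner of the bounding box.
Plate: 180 × 40, A = 7 200 mm², x = 90 mm, Ī = 19 440 000 mm⁴.
Hole 1 (subtracted): ⌀16, A = 201.062 mm², x = 45 mm, Ī = 3216.99 mm⁴.
Hole 2 (subtracted): ⌀16, A = 201.062 mm², x = 90 mm, Ī = 3216.99 mm⁴.
Hole 3 (subtracted): ⌀16, A = 201.062 mm², x = 135 mm, Ī = 3216.99 mm⁴.
By symmetry the centroid is at mid-width, x̄ = 90 mm.
Transfer each piece to the vertical centroidal axis using Ī + A·d² with d = x − 90:
  plate: d = 0 mm → contributes +19 440 000 mm⁴
  hole 1: d = -45 mm → contributes −410 367 mm⁴
  hole 2: d = 0 mm → contributes −3216.99 mm⁴
  hole 3: d = 45 mm → contributes −410 367 mm⁴
Total I = 18 616 048 mm⁴.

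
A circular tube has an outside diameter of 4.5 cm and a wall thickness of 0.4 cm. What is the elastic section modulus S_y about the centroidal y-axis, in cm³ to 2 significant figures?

S_y ≈ 4.9 cm³

Treat the section as a set of non-overlapping primitives; coordinates are from the bounding-box lower-left.
Outer circle: ⌀4.5, A = 15.9 cm², x = 2.25 cm, Ī = 20.13 cm⁴.
Bore (subtracted): ⌀3.7, A = 10.75 cm², x = 2.25 cm, Ī = 9.2 cm⁴.
By symmetry the centroid is at mid-width, x̄ = 2.25 cm.
All pieces are centred on the centroidal y-axis, so I = ΣĪ (holes subtracted) = 10.93 cm⁴.
Extreme fibre distance c = 2.25 cm; S = I/c = 4.857 cm³.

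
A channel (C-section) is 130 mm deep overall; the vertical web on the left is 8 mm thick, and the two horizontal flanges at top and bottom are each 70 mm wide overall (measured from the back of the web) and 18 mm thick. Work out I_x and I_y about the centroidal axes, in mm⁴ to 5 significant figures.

I_x ≈ 8.5245 × 10⁶ mm⁴, I_y ≈ 1.5896 × 10⁶ mm⁴

Break the section into simple shapes (no overlaps), measuring from the bottom-left corner of the bounding box.
Web: 8 × 130, A = 1 040 mm², y = 65 mm, Ī = 1 464 667 mm⁴.
Top flange (beyond web): 62 × 18, A = 1 116 mm², y = 121 mm, Ī = 30 132 mm⁴.
Bottom flange (beyond web): 62 × 18, A = 1 116 mm², y = 9 mm, Ī = 30 132 mm⁴.
By symmetry the centroid is at mid-height, ȳ = 65 mm.
Transfer each piece to the centroidal x-axis using Ī + A·d² with d = y − 65:
  web: d = 0 mm → contributes +1 464 667 mm⁴
  top flange (beyond web): d = 56 mm → contributes +3 529 908 mm⁴
  bottom flange (beyond web): d = -56 mm → contributes +3 529 908 mm⁴
Total I = 8 524 483 mm⁴.
For the y-axis: x̄ = 27.87531 mm.
Repeating about the centroidal y-axis gives I_y = 1 589 592 mm⁴.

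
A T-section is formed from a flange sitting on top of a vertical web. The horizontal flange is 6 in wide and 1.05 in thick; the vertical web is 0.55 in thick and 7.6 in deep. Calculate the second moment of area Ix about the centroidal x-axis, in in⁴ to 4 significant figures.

Split into non-overlapping primitives; take the origin at the lower-left of the bounding box.
Flange: 6 × 1.05, A = 6.3 in², y = 8.125 in, Ī = 0.578813 in⁴.
Web: 0.55 × 7.6, A = 4.18 in², y = 3.8 in, Ī = 20.1197 in⁴.
Centroid: ȳ = ΣA·y / ΣA = 6.39995 in.
Transfer each piece to the centroidal x-axis using Ī + A·d² with d = y − 6.39995:
  flange: d = 1.72505 in → contributes +19.3263 in⁴
  web: d = -2.59995 in → contributes +48.3755 in⁴
Total I = 67.7018 in⁴.

Ix ≈ 67.70 in⁴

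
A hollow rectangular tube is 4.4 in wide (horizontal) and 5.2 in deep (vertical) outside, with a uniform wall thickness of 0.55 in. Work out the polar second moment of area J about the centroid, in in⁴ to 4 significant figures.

J ≈ 57.24 in⁴

Split into non-overlapping primitives; take the origin at the lower-left of the bounding box.
Outer rectangle: 4.4 × 5.2, A = 22.88 in², y = 2.6 in, Ī = 51.5563 in⁴.
Inner void (subtracted): 3.3 × 4.1, A = 13.53 in², y = 2.6 in, Ī = 18.9533 in⁴.
By symmetry the centroid is at mid-height, ȳ = 2.6 in.
All pieces are centred on the centroidal x-axis, so I = ΣĪ (holes subtracted) = 32.603 in⁴.
Repeating about the centroidal y-axis gives I_y = 24.6346 in⁴.
Polar second moment: J = I_x + I_y = 57.2376 in⁴.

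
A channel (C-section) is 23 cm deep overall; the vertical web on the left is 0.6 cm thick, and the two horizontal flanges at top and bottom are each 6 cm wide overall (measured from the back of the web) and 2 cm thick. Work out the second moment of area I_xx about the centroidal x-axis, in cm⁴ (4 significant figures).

I_xx ≈ 2997 cm⁴

Break the section into simple shapes (no overlaps), measuring from the bottom-left corner of the bounding box.
Web: 0.6 × 23, A = 13.8 cm², y = 11.5 cm, Ī = 608.35 cm⁴.
Top flange (beyond web): 5.4 × 2, A = 10.8 cm², y = 22 cm, Ī = 3.6 cm⁴.
Bottom flange (beyond web): 5.4 × 2, A = 10.8 cm², y = 1 cm, Ī = 3.6 cm⁴.
By symmetry the centroid is at mid-height, ȳ = 11.5 cm.
Transfer each piece to the centroidal x-axis using Ī + A·d² with d = y − 11.5:
  web: d = 0 cm → contributes +608.35 cm⁴
  top flange (beyond web): d = 10.5 cm → contributes +1194.3 cm⁴
  bottom flange (beyond web): d = -10.5 cm → contributes +1194.3 cm⁴
Total I = 2996.95 cm⁴.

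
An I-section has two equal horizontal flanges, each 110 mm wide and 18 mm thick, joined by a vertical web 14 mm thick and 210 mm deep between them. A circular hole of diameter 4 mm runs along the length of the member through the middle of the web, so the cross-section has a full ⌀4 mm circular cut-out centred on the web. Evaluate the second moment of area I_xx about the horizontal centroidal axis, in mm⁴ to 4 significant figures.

Decompose the section into non-overlapping parts with the origin at the bottom-left of its bounding rectangle.
Bottom flange: 110 × 18, A = 1 980 mm², y = 9 mm, Ī = 53 460 mm⁴.
Web: 14 × 210, A = 2 940 mm², y = 123 mm, Ī = 10 804 500 mm⁴.
Top flange: 110 × 18, A = 1 980 mm², y = 237 mm, Ī = 53 460 mm⁴.
Hole (subtracted): ⌀4, A = 12.5664 mm², y = 123 mm, Ī = 12.5664 mm⁴.
By symmetry the centroid is at mid-height, ȳ = 123 mm.
Transfer each piece to the horizontal centroidal axis using Ī + A·d² with d = y − 123:
  bottom flange: d = -114 mm → contributes +25 785 540 mm⁴
  web: d = 0 mm → contributes +10 804 500 mm⁴
  top flange: d = 114 mm → contributes +25 785 540 mm⁴
  hole: d = 0 mm → contributes −12.5664 mm⁴
Total I = 62 375 567 mm⁴.

I_xx ≈ 6.238 × 10⁷ mm⁴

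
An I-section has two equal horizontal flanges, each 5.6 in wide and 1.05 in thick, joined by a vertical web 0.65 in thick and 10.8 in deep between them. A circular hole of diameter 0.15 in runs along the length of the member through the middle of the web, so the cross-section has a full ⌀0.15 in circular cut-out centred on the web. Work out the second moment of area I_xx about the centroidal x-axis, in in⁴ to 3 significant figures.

I_xx ≈ 482 in⁴

Treat the section as a set of non-overlapping primitives; coordinates are from the bounding-box lower-left.
Bottom flange: 5.6 × 1.05, A = 5.88 in², y = 0.525 in, Ī = 0.54023 in⁴.
Web: 0.65 × 10.8, A = 7.02 in², y = 6.45 in, Ī = 68.234 in⁴.
Top flange: 5.6 × 1.05, A = 5.88 in², y = 12.375 in, Ī = 0.54023 in⁴.
Hole (subtracted): ⌀0.15, A = 0.017671 in², y = 6.45 in, Ī = 0.00002485 in⁴.
By symmetry the centroid is at mid-height, ȳ = 6.45 in.
Transfer each piece to the centroidal x-axis using Ī + A·d² with d = y − 6.45:
  bottom flange: d = -5.925 in → contributes +206.96 in⁴
  web: d = 0 in → contributes +68.234 in⁴
  top flange: d = 5.925 in → contributes +206.96 in⁴
  hole: d = 0 in → contributes −0.00002485 in⁴
Total I = 482.16 in⁴.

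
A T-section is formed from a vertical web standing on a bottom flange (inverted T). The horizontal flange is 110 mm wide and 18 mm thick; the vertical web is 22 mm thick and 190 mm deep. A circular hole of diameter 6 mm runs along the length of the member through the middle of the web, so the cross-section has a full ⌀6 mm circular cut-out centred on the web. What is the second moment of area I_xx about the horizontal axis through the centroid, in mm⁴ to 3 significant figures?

Break the section into simple shapes (no overlaps), measuring from the bottom-left corner of the bounding box.
Flange: 110 × 18, A = 1 980 mm², y = 9 mm, Ī = 53 460 mm⁴.
Web: 22 × 190, A = 4 180 mm², y = 113 mm, Ī = 12 574 833 mm⁴.
Hole (subtracted): ⌀6, A = 28.274 mm², y = 113 mm, Ī = 63.617 mm⁴.
Centroid: ȳ = ΣA·y / ΣA = 79.417 mm.
Transfer each piece to the horizontal axis through the centroid using Ī + A·d² with d = y − 79.417:
  flange: d = -70.417 mm → contributes +9 871 476 mm⁴
  web: d = 33.583 mm → contributes +17 289 032 mm⁴
  hole: d = 33.583 mm → contributes −31 951 mm⁴
Total I = 27 128 557 mm⁴.

I_xx ≈ 2.71 × 10⁷ mm⁴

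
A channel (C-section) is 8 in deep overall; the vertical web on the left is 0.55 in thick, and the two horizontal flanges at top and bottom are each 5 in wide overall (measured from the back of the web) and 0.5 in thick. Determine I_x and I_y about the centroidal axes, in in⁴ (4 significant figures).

I_x ≈ 86.14 in⁴, I_y ≈ 21.28 in⁴

Split into non-overlapping primitives; take the origin at the lower-left of the bounding box.
Web: 0.55 × 8, A = 4.4 in², y = 4 in, Ī = 23.4667 in⁴.
Top flange (beyond web): 4.45 × 0.5, A = 2.225 in², y = 7.75 in, Ī = 0.0463542 in⁴.
Bottom flange (beyond web): 4.45 × 0.5, A = 2.225 in², y = 0.25 in, Ī = 0.0463542 in⁴.
By symmetry the centroid is at mid-height, ȳ = 4 in.
Transfer each piece to the centroidal x-axis using Ī + A·d² with d = y − 4:
  web: d = 0 in → contributes +23.4667 in⁴
  top flange (beyond web): d = 3.75 in → contributes +31.3354 in⁴
  bottom flange (beyond web): d = -3.75 in → contributes +31.3354 in⁴
Total I = 86.1375 in⁴.
For the y-axis: x̄ = 1.53206 in.
Repeating about the centroidal y-axis gives I_y = 21.282 in⁴.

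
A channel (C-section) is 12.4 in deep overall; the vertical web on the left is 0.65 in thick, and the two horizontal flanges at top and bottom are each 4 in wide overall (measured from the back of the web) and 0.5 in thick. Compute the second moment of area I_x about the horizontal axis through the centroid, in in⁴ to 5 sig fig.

Break the section into simple shapes (no overlaps), measuring from the bottom-left corner of the bounding box.
Web: 0.65 × 12.4, A = 8.06 in², y = 6.2 in, Ī = 103.2755 in⁴.
Top flange (beyond web): 3.35 × 0.5, A = 1.675 in², y = 12.15 in, Ī = 0.03489583 in⁴.
Bottom flange (beyond web): 3.35 × 0.5, A = 1.675 in², y = 0.25 in, Ī = 0.03489583 in⁴.
By symmetry the centroid is at mid-height, ȳ = 6.2 in.
Transfer each piece to the horizontal axis through the centroid using Ī + A·d² with d = y − 6.2:
  web: d = 0 in → contributes +103.2755 in⁴
  top flange (beyond web): d = 5.95 in → contributes +59.33408 in⁴
  bottom flange (beyond web): d = -5.95 in → contributes +59.33408 in⁴
Total I = 221.9436 in⁴.

I_x ≈ 221.94 in⁴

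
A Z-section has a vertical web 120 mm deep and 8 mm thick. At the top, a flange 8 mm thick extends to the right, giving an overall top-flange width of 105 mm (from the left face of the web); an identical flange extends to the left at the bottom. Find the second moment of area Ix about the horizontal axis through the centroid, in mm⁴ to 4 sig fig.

Decompose the section into non-overlapping parts with the origin at the bottom-left of its bounding rectangle.
Web: 8 × 120, A = 960 mm², y = 60 mm, Ī = 1 152 000 mm⁴.
Top flange (beyond web): 97 × 8, A = 776 mm², y = 116 mm, Ī = 4138.67 mm⁴.
Bottom flange (beyond web): 97 × 8, A = 776 mm², y = 4 mm, Ī = 4138.67 mm⁴.
Centroid: ȳ = ΣA·y / ΣA = 60 mm.
Transfer each piece to the horizontal axis through the centroid using Ī + A·d² with d = y − 60:
  web: d = 0 mm → contributes +1 152 000 mm⁴
  top flange (beyond web): d = 56 mm → contributes +2 437 675 mm⁴
  bottom flange (beyond web): d = -56 mm → contributes +2 437 675 mm⁴
Total I = 6 027 349 mm⁴.

Ix ≈ 6.027 × 10⁶ mm⁴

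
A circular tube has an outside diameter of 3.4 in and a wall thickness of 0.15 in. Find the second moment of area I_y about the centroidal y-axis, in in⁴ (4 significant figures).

Split into non-overlapping primitives; take the origin at the lower-left of the bounding box.
Outer circle: ⌀3.4, A = 9.0792 in², x = 1.7 in, Ī = 6.55972 in⁴.
Bore (subtracted): ⌀3.1, A = 7.54768 in², x = 1.7 in, Ī = 4.53332 in⁴.
By symmetry the centroid is at mid-width, x̄ = 1.7 in.
All pieces are centred on the centroidal y-axis, so I = ΣĪ (holes subtracted) = 2.0264 in⁴.

I_y ≈ 2.026 in⁴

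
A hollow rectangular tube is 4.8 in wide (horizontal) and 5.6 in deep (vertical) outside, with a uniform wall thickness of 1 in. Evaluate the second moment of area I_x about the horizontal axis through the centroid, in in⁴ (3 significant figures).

I_x ≈ 59.4 in⁴

Decompose the section into non-overlapping parts with the origin at the bottom-left of its bounding rectangle.
Outer rectangle: 4.8 × 5.6, A = 26.88 in², y = 2.8 in, Ī = 70.246 in⁴.
Inner void (subtracted): 2.8 × 3.6, A = 10.08 in², y = 2.8 in, Ī = 10.886 in⁴.
By symmetry the centroid is at mid-height, ȳ = 2.8 in.
All pieces are centred on the horizontal axis through the centroid, so I = ΣĪ (holes subtracted) = 59.36 in⁴.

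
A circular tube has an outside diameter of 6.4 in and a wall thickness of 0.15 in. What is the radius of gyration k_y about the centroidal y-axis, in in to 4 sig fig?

Decompose the section into non-overlapping parts with the origin at the bottom-left of its bounding rectangle.
Outer circle: ⌀6.4, A = 32.1699 in², x = 3.2 in, Ī = 82.355 in⁴.
Bore (subtracted): ⌀6.1, A = 29.2247 in², x = 3.2 in, Ī = 67.9656 in⁴.
By symmetry the centroid is at mid-width, x̄ = 3.2 in.
All pieces are centred on the centroidal y-axis, so I = ΣĪ (holes subtracted) = 14.3894 in⁴.
Radius of gyration: k = √(I/A) = √(14.3894 / 2.94524) = 2.21034 in.

k_y ≈ 2.210 in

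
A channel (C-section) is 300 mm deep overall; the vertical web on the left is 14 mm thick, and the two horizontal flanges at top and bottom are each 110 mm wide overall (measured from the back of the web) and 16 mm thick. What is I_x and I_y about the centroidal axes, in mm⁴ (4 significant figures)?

Break the section into simple shapes (no overlaps), measuring from the bottom-left corner of the bounding box.
Web: 14 × 300, A = 4 200 mm², y = 150 mm, Ī = 31 500 000 mm⁴.
Top flange (beyond web): 96 × 16, A = 1 536 mm², y = 292 mm, Ī = 32 768 mm⁴.
Bottom flange (beyond web): 96 × 16, A = 1 536 mm², y = 8 mm, Ī = 32 768 mm⁴.
By symmetry the centroid is at mid-height, ȳ = 150 mm.
Transfer each piece to the centroidal x-axis using Ī + A·d² with d = y − 150:
  web: d = 0 mm → contributes +31 500 000 mm⁴
  top flange (beyond web): d = 142 mm → contributes +31 004 672 mm⁴
  bottom flange (beyond web): d = -142 mm → contributes +31 004 672 mm⁴
Total I = 93 509 344 mm⁴.
For the y-axis: x̄ = 30.2343 mm.
Repeating about the centroidal y-axis gives I_y = 7 795 025 mm⁴.

I_x ≈ 9.351 × 10⁷ mm⁴, I_y ≈ 7.795 × 10⁶ mm⁴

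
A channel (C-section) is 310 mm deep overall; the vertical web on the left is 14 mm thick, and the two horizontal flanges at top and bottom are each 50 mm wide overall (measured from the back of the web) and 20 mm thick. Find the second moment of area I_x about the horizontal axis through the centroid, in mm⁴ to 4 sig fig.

I_x ≈ 6.508 × 10⁷ mm⁴

Decompose the section into non-overlapping parts with the origin at the bottom-left of its bounding rectangle.
Web: 14 × 310, A = 4 340 mm², y = 155 mm, Ī = 34 756 167 mm⁴.
Top flange (beyond web): 36 × 20, A = 720 mm², y = 300 mm, Ī = 24 000 mm⁴.
Bottom flange (beyond web): 36 × 20, A = 720 mm², y = 10 mm, Ī = 24 000 mm⁴.
By symmetry the centroid is at mid-height, ȳ = 155 mm.
Transfer each piece to the horizontal axis through the centroid using Ī + A·d² with d = y − 155:
  web: d = 0 mm → contributes +34 756 167 mm⁴
  top flange (beyond web): d = 145 mm → contributes +15 162 000 mm⁴
  bottom flange (beyond web): d = -145 mm → contributes +15 162 000 mm⁴
Total I = 65 080 167 mm⁴.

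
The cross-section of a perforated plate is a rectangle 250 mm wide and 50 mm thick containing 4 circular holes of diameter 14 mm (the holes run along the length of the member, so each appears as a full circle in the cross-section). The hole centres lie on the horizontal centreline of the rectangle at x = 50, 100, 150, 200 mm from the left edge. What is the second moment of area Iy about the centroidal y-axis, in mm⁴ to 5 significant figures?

Iy ≈ 6.3172 × 10⁷ mm⁴

Treat the section as a set of non-overlapping primitives; coordinates are from the bounding-box lower-left.
Plate: 250 × 50, A = 12 500 mm², x = 125 mm, Ī = 65 104 167 mm⁴.
Hole 1 (subtracted): ⌀14, A = 153.938 mm², x = 50 mm, Ī = 1885.741 mm⁴.
Hole 2 (subtracted): ⌀14, A = 153.938 mm², x = 100 mm, Ī = 1885.741 mm⁴.
Hole 3 (subtracted): ⌀14, A = 153.938 mm², x = 150 mm, Ī = 1885.741 mm⁴.
Hole 4 (subtracted): ⌀14, A = 153.938 mm², x = 200 mm, Ī = 1885.741 mm⁴.
By symmetry the centroid is at mid-width, x̄ = 125 mm.
Transfer each piece to the centroidal y-axis using Ī + A·d² with d = x − 125:
  plate: d = 0 mm → contributes +65 104 167 mm⁴
  hole 1: d = -75 mm → contributes −867787.2 mm⁴
  hole 2: d = -25 mm → contributes −98097.02 mm⁴
  hole 3: d = 25 mm → contributes −98097.02 mm⁴
  hole 4: d = 75 mm → contributes −867787.2 mm⁴
Total I = 63 172 398 mm⁴.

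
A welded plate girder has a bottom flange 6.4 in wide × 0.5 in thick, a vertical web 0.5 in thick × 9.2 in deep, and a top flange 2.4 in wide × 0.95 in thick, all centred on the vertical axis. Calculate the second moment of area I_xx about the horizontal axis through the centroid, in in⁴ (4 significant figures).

I_xx ≈ 165.1 in⁴

Treat the section as a set of non-overlapping primitives; coordinates are from the bounding-box lower-left.
Bottom plate: 6.4 × 0.5, A = 3.2 in², y = 0.25 in, Ī = 0.0666667 in⁴.
Web plate: 0.5 × 9.2, A = 4.6 in², y = 5.1 in, Ī = 32.4453 in⁴.
Top plate: 2.4 × 0.95, A = 2.28 in², y = 10.175 in, Ī = 0.171475 in⁴.
Centroid: ȳ = ΣA·y / ΣA = 4.70823 in.
Transfer each piece to the horizontal axis through the centroid using Ī + A·d² with d = y − 4.70823:
  bottom plate: d = -4.45823 in → contributes +63.6694 in⁴
  web plate: d = 0.391766 in → contributes +33.1513 in⁴
  top plate: d = 5.46677 in → contributes +68.3105 in⁴
Total I = 165.131 in⁴.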